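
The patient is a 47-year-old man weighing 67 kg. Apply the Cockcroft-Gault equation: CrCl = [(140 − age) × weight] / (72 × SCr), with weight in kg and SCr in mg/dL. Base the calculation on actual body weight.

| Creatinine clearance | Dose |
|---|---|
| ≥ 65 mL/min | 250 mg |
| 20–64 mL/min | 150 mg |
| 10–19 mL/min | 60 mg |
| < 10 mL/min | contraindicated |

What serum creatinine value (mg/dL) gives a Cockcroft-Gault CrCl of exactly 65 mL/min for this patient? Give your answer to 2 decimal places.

Standard dose requires CrCl ≥ 65 mL/min.
Set (140 − 47) × 67 / (72 × SCr) = 65
SCr = (140 − 47) × 67 / (72 × 65) = 1.331 mg/dL

1.33 mg/dL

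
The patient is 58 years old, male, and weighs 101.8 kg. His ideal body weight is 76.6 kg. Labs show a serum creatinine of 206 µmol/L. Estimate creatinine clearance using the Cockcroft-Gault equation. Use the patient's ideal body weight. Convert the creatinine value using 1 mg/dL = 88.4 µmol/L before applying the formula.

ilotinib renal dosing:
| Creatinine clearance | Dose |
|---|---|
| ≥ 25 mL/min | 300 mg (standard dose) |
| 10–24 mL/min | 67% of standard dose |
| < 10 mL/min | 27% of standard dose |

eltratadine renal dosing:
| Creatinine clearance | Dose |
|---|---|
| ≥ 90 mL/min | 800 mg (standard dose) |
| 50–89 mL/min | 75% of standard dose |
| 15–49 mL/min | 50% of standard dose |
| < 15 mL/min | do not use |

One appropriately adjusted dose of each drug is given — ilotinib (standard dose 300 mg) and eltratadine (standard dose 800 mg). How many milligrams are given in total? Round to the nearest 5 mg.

700 mg

SCr = 206 / 88.4 = 2.33 mg/dL
CrCl = (140 − 58) × 76.6 / (72 × 2.33) = 6281.2 / 167.76 ≈ 37.4 mL/min
CrCl ≈ 37 mL/min.
ilotinib: ≥ 25 mL/min → 100% of 300 mg = 300 mg.
eltratadine: 15–49 mL/min → 50% of 800 mg = 400 mg.
Total = 300 + 400 = 700 mg.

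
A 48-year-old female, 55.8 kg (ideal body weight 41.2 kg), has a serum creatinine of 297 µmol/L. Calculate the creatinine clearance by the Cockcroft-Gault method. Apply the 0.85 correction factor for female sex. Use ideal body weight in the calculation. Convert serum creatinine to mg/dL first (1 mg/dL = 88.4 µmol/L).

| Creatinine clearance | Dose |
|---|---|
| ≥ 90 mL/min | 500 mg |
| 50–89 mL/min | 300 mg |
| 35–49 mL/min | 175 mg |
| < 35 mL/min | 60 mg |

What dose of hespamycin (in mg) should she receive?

60 mg

SCr = 297 / 88.4 = 3.36 mg/dL
CrCl = (140 − 48) × 41.2 / (72 × 3.36) × 0.85 = 3790.4 / 241.92 × 0.85 ≈ 13.3 mL/min
CrCl ≈ 13 mL/min → bracket < 35 mL/min.
Dose for this bracket: 60 mg.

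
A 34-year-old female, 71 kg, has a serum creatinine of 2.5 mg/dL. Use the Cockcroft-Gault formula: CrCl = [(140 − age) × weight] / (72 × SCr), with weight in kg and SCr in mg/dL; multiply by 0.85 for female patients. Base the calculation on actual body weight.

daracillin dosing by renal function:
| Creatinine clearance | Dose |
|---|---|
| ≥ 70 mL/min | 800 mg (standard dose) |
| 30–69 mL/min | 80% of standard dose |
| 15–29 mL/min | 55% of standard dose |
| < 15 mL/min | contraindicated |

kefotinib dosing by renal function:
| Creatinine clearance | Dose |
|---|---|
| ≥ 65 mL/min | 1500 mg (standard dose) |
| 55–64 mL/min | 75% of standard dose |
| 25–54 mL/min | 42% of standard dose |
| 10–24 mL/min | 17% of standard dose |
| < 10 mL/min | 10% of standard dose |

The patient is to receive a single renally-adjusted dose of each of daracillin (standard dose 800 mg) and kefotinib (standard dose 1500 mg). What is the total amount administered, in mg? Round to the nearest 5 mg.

1270 mg

CrCl = (140 − 34) × 71 / (72 × 2.5) × 0.85 = 7526.0 / 180.00 × 0.85 ≈ 35.5 mL/min
CrCl ≈ 36 mL/min.
daracillin: 30–69 mL/min → 80% of 800 mg = 640 mg.
kefotinib: 25–54 mL/min → 42% of 1500 mg = 630 mg.
Total = 640 + 630 = 1270 mg.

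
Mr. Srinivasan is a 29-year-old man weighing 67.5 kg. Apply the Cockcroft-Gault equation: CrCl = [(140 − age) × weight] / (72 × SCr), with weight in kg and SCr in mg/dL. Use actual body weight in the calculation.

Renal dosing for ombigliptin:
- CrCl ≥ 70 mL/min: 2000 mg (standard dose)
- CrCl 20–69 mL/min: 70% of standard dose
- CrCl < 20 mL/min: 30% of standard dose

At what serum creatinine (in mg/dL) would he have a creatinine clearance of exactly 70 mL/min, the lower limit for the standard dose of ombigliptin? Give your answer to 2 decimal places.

1.49 mg/dL

Standard dose requires CrCl ≥ 70 mL/min.
Set (140 − 29) × 67.5 / (72 × SCr) = 70
SCr = (140 − 29) × 67.5 / (72 × 70) = 1.487 mg/dL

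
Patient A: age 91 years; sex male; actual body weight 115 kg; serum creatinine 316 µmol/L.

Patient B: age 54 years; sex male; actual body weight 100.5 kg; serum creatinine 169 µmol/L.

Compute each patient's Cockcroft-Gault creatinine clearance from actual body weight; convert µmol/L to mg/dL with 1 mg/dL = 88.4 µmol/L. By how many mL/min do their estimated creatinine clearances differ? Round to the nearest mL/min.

41 mL/min

Patient A: SCr = 316 / 88.4 = 3.575 mg/dL
Patient A: CrCl = (140 − 91) × 115 / (72 × 3.575) = 5635.0 / 257.40 ≈ 21.9 mL/min
Patient B: SCr = 169 / 88.4 = 1.912 mg/dL
Patient B: CrCl = (140 − 54) × 100.5 / (72 × 1.912) = 8643.0 / 137.66 ≈ 62.8 mL/min
|21.9 − 62.8| = 40.9 mL/min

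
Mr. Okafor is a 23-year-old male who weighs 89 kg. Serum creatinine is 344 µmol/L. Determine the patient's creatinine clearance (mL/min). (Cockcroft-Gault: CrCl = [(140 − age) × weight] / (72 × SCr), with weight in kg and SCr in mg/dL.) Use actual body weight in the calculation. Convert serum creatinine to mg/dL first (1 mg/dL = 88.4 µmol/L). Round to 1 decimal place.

37.2 mL/min

SCr = 344 / 88.4 = 3.891 mg/dL
CrCl = (140 − 23) × 89 / (72 × 3.891) = 10413.0 / 280.15 ≈ 37.2 mL/min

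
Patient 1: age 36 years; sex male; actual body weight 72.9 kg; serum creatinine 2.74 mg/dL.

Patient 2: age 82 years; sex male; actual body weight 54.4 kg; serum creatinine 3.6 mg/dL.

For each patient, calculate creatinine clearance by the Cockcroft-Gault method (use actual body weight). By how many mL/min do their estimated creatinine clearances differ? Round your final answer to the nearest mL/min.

Patient 1: CrCl = (140 − 36) × 72.9 / (72 × 2.74) = 7581.6 / 197.28 ≈ 38.4 mL/min
Patient 2: CrCl = (140 − 82) × 54.4 / (72 × 3.6) = 3155.2 / 259.20 ≈ 12.2 mL/min
|38.4 − 12.2| = 26.2 mL/min

26 mL/min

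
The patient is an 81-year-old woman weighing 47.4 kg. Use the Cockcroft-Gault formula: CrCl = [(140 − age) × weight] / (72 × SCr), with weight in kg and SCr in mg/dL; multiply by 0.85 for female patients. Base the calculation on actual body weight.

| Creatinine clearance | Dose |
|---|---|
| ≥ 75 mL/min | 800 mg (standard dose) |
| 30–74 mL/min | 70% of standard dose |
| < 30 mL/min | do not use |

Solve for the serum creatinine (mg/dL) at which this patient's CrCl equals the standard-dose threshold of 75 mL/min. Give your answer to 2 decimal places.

0.44 mg/dL

Standard dose requires CrCl ≥ 75 mL/min.
Set (140 − 81) × 47.4 × 0.85 / (72 × SCr) = 75
SCr = (140 − 81) × 47.4 × 0.85 / (72 × 75) = 0.440 mg/dL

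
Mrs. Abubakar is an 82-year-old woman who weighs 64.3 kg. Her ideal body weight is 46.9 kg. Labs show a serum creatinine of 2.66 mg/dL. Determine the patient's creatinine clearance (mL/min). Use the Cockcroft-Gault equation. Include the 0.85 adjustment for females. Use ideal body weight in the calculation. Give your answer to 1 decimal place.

CrCl = (140 − 82) × 46.9 / (72 × 2.66) × 0.85 = 2720.2 / 191.52 × 0.85 ≈ 12.1 mL/min

12.1 mL/min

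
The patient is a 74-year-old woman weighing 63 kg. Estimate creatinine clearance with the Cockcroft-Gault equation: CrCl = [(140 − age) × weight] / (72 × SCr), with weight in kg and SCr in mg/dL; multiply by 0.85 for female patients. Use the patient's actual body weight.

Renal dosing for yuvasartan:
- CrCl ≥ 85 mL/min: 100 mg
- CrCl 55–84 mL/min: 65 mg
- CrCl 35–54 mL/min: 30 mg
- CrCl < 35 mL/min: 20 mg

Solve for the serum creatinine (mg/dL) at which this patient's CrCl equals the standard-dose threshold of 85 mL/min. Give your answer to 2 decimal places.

Standard dose requires CrCl ≥ 85 mL/min.
Set (140 − 74) × 63 × 0.85 / (72 × SCr) = 85
SCr = (140 − 74) × 63 × 0.85 / (72 × 85) = 0.577 mg/dL

0.58 mg/dL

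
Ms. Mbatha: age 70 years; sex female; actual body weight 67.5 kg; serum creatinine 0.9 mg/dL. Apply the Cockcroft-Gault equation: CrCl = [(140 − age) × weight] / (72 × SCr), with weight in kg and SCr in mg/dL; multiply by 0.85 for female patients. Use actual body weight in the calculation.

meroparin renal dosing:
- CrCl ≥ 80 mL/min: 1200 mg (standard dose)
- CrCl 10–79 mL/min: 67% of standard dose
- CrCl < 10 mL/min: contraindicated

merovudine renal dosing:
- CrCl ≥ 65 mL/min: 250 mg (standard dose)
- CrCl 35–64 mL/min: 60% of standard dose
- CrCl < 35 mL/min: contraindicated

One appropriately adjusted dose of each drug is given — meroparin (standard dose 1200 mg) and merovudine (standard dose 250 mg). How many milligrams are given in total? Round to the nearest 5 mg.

955 mg

CrCl = (140 − 70) × 67.5 / (72 × 0.9) × 0.85 = 4725.0 / 64.80 × 0.85 ≈ 62.0 mL/min
CrCl ≈ 62 mL/min.
meroparin: 10–79 mL/min → 67% of 1200 mg = 804 mg.
merovudine: 35–64 mL/min → 60% of 250 mg = 150 mg.
Total = 804 + 150 = 954 mg.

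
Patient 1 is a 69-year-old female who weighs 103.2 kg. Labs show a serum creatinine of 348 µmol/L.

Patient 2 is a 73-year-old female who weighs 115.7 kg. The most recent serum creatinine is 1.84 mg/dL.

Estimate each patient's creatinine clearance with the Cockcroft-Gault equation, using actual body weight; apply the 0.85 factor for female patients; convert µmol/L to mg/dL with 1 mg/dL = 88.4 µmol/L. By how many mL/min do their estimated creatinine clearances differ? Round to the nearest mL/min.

28 mL/min

Patient 1: SCr = 348 / 88.4 = 3.937 mg/dL
Patient 1: CrCl = (140 − 69) × 103.2 / (72 × 3.937) × 0.85 = 7327.2 / 283.46 × 0.85 ≈ 22.0 mL/min
Patient 2: CrCl = (140 − 73) × 115.7 / (72 × 1.84) × 0.85 = 7751.9 / 132.48 × 0.85 ≈ 49.7 mL/min
|22.0 − 49.7| = 27.7 mL/min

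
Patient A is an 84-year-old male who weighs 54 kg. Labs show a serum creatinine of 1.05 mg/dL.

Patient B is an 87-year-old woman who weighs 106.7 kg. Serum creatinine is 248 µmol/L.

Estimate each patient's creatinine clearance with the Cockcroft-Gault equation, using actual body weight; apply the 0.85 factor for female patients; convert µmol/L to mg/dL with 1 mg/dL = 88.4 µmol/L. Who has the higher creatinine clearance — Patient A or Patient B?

Patient A: CrCl = (140 − 84) × 54 / (72 × 1.05) = 3024.0 / 75.60 ≈ 40.0 mL/min
Patient B: SCr = 248 / 88.4 = 2.805 mg/dL
Patient B: CrCl = (140 − 87) × 106.7 / (72 × 2.805) × 0.85 = 5655.1 / 201.96 × 0.85 ≈ 23.8 mL/min
40.0 vs 23.8 mL/min → Patient A is higher.

Patient A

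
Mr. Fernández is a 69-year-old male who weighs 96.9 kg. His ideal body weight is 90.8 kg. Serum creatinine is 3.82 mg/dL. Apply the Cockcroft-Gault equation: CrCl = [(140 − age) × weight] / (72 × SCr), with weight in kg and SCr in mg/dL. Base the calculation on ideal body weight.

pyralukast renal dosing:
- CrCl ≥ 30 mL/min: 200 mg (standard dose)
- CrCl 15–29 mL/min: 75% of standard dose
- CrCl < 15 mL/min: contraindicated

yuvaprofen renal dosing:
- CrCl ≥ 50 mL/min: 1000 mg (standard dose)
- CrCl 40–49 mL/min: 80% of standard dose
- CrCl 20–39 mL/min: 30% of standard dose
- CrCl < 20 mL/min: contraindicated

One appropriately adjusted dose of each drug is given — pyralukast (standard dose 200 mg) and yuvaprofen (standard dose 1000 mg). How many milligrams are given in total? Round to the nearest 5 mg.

450 mg

CrCl = (140 − 69) × 90.8 / (72 × 3.82) = 6446.8 / 275.04 ≈ 23.4 mL/min
CrCl ≈ 23 mL/min.
pyralukast: 15–29 mL/min → 75% of 200 mg = 150 mg.
yuvaprofen: 20–39 mL/min → 30% of 1000 mg = 300 mg.
Total = 150 + 300 = 450 mg.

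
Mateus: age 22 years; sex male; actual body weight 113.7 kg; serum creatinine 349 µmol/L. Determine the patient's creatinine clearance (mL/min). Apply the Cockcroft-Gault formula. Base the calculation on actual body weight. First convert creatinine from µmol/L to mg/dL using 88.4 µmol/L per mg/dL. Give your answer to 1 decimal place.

SCr = 349 / 88.4 = 3.948 mg/dL
CrCl = (140 − 22) × 113.7 / (72 × 3.948) = 13416.6 / 284.26 ≈ 47.2 mL/min

47.2 mL/min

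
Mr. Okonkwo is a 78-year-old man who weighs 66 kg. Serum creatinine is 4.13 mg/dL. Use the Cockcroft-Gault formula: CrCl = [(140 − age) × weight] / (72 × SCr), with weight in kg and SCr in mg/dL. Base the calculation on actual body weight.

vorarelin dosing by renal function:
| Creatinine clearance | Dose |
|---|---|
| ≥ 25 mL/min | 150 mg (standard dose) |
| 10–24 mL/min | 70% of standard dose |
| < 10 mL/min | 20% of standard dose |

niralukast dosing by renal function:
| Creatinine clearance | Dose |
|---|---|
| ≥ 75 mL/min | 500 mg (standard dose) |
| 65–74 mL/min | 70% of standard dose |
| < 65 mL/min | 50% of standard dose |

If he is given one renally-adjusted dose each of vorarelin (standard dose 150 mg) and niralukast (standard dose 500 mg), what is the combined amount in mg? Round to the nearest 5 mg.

355 mg

CrCl = (140 − 78) × 66 / (72 × 4.13) = 4092.0 / 297.36 ≈ 13.8 mL/min
CrCl ≈ 14 mL/min.
vorarelin: 10–24 mL/min → 70% of 150 mg = 105 mg.
niralukast: < 65 mL/min → 50% of 500 mg = 250 mg.
Total = 105 + 250 = 355 mg.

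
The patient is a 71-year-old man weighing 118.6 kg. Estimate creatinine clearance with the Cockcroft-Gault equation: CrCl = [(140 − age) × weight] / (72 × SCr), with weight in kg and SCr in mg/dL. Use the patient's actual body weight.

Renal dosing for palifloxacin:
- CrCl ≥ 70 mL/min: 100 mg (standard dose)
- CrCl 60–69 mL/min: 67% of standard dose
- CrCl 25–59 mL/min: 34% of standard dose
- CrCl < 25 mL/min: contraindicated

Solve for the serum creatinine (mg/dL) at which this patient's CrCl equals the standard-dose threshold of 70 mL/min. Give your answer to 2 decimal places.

1.62 mg/dL

Standard dose requires CrCl ≥ 70 mL/min.
Set (140 − 71) × 118.6 / (72 × SCr) = 70
SCr = (140 − 71) × 118.6 / (72 × 70) = 1.624 mg/dL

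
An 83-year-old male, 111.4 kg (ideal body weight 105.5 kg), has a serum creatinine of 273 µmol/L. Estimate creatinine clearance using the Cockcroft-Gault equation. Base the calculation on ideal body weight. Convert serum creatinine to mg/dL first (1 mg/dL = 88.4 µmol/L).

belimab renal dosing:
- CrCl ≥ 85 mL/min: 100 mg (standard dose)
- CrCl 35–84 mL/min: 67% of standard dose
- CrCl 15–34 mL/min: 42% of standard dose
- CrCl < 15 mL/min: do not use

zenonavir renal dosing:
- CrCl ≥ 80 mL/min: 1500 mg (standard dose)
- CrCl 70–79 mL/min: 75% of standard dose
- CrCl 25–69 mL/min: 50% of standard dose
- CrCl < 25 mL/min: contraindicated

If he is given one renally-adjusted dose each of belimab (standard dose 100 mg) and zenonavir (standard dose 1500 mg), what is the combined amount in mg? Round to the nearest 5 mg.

790 mg

SCr = 273 / 88.4 = 3.088 mg/dL
CrCl = (140 − 83) × 105.5 / (72 × 3.088) = 6013.5 / 222.34 ≈ 27.0 mL/min
CrCl ≈ 27 mL/min.
belimab: 15–34 mL/min → 42% of 100 mg = 42 mg.
zenonavir: 25–69 mL/min → 50% of 1500 mg = 750 mg.
Total = 42 + 750 = 792 mg.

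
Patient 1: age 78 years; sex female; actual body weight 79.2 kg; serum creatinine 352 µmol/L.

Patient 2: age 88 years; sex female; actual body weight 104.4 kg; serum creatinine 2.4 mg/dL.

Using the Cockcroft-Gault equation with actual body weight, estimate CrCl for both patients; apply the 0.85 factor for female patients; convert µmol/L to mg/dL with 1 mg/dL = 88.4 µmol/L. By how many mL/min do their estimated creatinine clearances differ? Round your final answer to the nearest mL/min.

12 mL/min

Patient 1: SCr = 352 / 88.4 = 3.982 mg/dL
Patient 1: CrCl = (140 − 78) × 79.2 / (72 × 3.982) × 0.85 = 4910.4 / 286.70 × 0.85 ≈ 14.6 mL/min
Patient 2: CrCl = (140 − 88) × 104.4 / (72 × 2.4) × 0.85 = 5428.8 / 172.80 × 0.85 ≈ 26.7 mL/min
|14.6 − 26.7| = 12.1 mL/min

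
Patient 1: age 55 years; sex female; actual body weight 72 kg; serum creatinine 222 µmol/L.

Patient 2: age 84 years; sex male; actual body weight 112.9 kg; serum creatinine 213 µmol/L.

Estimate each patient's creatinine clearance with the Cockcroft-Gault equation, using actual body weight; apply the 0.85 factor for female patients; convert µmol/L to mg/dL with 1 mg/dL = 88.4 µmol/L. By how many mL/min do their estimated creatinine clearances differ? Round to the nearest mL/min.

8 mL/min

Patient 1: SCr = 222 / 88.4 = 2.511 mg/dL
Patient 1: CrCl = (140 − 55) × 72 / (72 × 2.511) × 0.85 = 6120.0 / 180.79 × 0.85 ≈ 28.8 mL/min
Patient 2: SCr = 213 / 88.4 = 2.41 mg/dL
Patient 2: CrCl = (140 − 84) × 112.9 / (72 × 2.41) = 6322.4 / 173.52 ≈ 36.4 mL/min
|28.8 − 36.4| = 7.6 mL/min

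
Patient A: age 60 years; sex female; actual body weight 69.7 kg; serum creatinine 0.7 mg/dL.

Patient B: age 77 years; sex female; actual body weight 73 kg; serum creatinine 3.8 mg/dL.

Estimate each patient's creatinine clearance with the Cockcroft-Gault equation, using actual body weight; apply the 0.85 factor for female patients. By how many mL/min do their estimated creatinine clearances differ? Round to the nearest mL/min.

80 mL/min

Patient A: CrCl = (140 − 60) × 69.7 / (72 × 0.7) × 0.85 = 5576.0 / 50.40 × 0.85 ≈ 94.0 mL/min
Patient B: CrCl = (140 − 77) × 73 / (72 × 3.8) × 0.85 = 4599.0 / 273.60 × 0.85 ≈ 14.3 mL/min
|94.0 − 14.3| = 79.7 mL/min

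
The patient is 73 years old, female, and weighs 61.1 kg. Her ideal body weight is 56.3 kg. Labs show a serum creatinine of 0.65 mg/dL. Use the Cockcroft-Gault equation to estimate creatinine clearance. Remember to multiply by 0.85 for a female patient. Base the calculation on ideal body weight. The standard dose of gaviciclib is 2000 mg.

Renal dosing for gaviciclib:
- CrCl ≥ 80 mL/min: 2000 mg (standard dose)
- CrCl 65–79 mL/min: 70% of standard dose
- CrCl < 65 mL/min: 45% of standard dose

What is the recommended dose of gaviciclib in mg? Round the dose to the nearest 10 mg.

1400 mg

CrCl = (140 − 73) × 56.3 / (72 × 0.65) × 0.85 = 3772.1 / 46.80 × 0.85 ≈ 68.5 mL/min
CrCl ≈ 69 mL/min → bracket 65–79 mL/min.
70% of 2000 mg = 1400 mg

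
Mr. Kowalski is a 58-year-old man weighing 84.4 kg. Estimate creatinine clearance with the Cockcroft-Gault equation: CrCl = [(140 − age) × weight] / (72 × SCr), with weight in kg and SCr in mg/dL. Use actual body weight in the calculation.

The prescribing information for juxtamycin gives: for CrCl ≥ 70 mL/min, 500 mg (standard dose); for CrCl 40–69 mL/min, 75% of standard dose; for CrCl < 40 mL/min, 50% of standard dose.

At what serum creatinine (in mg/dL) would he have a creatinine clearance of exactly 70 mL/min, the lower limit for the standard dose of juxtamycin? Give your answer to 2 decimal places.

1.37 mg/dL

Standard dose requires CrCl ≥ 70 mL/min.
Set (140 − 58) × 84.4 / (72 × SCr) = 70
SCr = (140 − 58) × 84.4 / (72 × 70) = 1.373 mg/dL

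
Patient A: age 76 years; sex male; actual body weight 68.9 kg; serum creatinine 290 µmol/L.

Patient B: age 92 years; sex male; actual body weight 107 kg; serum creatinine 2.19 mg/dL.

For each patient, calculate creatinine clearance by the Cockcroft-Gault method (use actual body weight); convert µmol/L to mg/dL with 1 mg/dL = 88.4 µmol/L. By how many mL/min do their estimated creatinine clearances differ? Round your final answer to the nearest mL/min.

Patient A: SCr = 290 / 88.4 = 3.281 mg/dL
Patient A: CrCl = (140 − 76) × 68.9 / (72 × 3.281) = 4409.6 / 236.23 ≈ 18.7 mL/min
Patient B: CrCl = (140 − 92) × 107 / (72 × 2.19) = 5136.0 / 157.68 ≈ 32.6 mL/min
|18.7 − 32.6| = 13.9 mL/min

14 mL/min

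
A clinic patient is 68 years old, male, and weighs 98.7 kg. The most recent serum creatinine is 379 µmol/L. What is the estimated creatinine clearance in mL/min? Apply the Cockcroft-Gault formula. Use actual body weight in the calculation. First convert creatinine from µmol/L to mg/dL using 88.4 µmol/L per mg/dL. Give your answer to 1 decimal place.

SCr = 379 / 88.4 = 4.287 mg/dL
CrCl = (140 − 68) × 98.7 / (72 × 4.287) = 7106.4 / 308.66 ≈ 23.0 mL/min

23.0 mL/min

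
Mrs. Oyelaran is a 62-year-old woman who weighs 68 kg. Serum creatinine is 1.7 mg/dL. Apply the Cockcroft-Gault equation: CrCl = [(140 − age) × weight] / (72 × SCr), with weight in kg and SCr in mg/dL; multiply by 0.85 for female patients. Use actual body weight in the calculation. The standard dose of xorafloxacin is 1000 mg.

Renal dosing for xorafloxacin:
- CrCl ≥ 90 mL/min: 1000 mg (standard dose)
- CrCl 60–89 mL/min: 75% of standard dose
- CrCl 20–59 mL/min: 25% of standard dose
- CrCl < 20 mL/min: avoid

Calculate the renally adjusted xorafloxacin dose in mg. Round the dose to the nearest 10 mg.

250 mg

CrCl = (140 − 62) × 68 / (72 × 1.7) × 0.85 = 5304.0 / 122.40 × 0.85 ≈ 36.8 mL/min
CrCl ≈ 37 mL/min → bracket 20–59 mL/min.
25% of 1000 mg = 250 mg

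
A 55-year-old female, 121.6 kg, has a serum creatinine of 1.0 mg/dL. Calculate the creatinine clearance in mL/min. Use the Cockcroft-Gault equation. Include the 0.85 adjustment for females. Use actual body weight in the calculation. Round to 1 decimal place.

122.0 mL/min

CrCl = (140 − 55) × 121.6 / (72 × 1) × 0.85 = 10336.0 / 72.00 × 0.85 ≈ 122.0 mL/min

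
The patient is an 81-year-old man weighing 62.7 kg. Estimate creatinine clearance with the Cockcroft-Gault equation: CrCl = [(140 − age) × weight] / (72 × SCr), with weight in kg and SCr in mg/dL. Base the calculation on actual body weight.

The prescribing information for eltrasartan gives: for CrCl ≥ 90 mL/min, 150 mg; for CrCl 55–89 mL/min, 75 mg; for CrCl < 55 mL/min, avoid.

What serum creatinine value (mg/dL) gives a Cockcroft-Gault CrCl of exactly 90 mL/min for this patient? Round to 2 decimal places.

Standard dose requires CrCl ≥ 90 mL/min.
Set (140 − 81) × 62.7 / (72 × SCr) = 90
SCr = (140 − 81) × 62.7 / (72 × 90) = 0.571 mg/dL

0.57 mg/dL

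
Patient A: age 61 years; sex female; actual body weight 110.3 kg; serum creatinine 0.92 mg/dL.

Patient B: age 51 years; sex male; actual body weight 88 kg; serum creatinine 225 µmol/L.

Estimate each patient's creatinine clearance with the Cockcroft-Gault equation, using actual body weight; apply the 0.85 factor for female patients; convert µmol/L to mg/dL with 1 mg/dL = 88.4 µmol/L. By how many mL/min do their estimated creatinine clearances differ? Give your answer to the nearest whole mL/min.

69 mL/min

Patient A: CrCl = (140 − 61) × 110.3 / (72 × 0.92) × 0.85 = 8713.7 / 66.24 × 0.85 ≈ 111.8 mL/min
Patient B: SCr = 225 / 88.4 = 2.545 mg/dL
Patient B: CrCl = (140 − 51) × 88 / (72 × 2.545) = 7832.0 / 183.24 ≈ 42.7 mL/min
|111.8 − 42.7| = 69.1 mL/min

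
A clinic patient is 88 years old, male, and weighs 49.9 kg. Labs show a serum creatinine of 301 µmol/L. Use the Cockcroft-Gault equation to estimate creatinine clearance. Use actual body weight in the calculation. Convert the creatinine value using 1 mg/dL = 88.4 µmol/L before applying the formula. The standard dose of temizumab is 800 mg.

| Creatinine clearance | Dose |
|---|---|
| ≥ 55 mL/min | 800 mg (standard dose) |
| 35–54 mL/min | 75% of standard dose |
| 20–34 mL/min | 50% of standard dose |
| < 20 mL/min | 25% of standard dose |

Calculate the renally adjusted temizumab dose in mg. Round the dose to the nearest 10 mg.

200 mg

SCr = 301 / 88.4 = 3.405 mg/dL
CrCl = (140 − 88) × 49.9 / (72 × 3.405) = 2594.8 / 245.16 ≈ 10.6 mL/min
CrCl ≈ 11 mL/min → bracket < 20 mL/min.
25% of 800 mg = 200 mg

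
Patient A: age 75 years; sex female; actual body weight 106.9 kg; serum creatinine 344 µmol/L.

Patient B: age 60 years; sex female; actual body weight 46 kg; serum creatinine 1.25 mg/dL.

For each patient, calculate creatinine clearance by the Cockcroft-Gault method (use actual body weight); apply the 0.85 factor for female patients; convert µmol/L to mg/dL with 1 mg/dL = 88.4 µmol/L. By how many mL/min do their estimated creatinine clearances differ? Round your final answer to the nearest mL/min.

14 mL/min

Patient A: SCr = 344 / 88.4 = 3.891 mg/dL
Patient A: CrCl = (140 − 75) × 106.9 / (72 × 3.891) × 0.85 = 6948.5 / 280.15 × 0.85 ≈ 21.1 mL/min
Patient B: CrCl = (140 − 60) × 46 / (72 × 1.25) × 0.85 = 3680.0 / 90.00 × 0.85 ≈ 34.8 mL/min
|21.1 − 34.8| = 13.7 mL/min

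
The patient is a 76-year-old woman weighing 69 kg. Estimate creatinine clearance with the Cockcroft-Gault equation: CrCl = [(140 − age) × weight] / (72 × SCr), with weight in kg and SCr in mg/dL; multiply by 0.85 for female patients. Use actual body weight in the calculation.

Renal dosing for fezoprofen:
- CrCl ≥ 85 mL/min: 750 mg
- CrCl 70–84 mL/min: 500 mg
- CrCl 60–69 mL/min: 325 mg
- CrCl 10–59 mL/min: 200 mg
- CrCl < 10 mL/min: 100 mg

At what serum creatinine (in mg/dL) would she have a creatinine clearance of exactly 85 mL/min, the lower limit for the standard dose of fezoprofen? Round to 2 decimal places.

Standard dose requires CrCl ≥ 85 mL/min.
Set (140 − 76) × 69 × 0.85 / (72 × SCr) = 85
SCr = (140 − 76) × 69 × 0.85 / (72 × 85) = 0.613 mg/dL

0.61 mg/dL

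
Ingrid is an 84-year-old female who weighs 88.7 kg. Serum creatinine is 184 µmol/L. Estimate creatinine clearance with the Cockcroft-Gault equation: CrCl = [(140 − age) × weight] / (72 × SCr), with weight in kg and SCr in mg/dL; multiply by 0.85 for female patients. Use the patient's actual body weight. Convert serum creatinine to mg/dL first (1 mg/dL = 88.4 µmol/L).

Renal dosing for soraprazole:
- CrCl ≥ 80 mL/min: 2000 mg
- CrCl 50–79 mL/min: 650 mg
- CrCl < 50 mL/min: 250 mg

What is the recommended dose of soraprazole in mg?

SCr = 184 / 88.4 = 2.081 mg/dL
CrCl = (140 − 84) × 88.7 / (72 × 2.081) × 0.85 = 4967.2 / 149.83 × 0.85 ≈ 28.2 mL/min
CrCl ≈ 28 mL/min → bracket < 50 mL/min.
Dose for this bracket: 250 mg.

250 mg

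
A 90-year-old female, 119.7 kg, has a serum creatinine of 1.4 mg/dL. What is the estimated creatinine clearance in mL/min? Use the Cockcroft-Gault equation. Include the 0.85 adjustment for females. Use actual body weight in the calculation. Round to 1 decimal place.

CrCl = (140 − 90) × 119.7 / (72 × 1.4) × 0.85 = 5985.0 / 100.80 × 0.85 ≈ 50.5 mL/min

50.5 mL/min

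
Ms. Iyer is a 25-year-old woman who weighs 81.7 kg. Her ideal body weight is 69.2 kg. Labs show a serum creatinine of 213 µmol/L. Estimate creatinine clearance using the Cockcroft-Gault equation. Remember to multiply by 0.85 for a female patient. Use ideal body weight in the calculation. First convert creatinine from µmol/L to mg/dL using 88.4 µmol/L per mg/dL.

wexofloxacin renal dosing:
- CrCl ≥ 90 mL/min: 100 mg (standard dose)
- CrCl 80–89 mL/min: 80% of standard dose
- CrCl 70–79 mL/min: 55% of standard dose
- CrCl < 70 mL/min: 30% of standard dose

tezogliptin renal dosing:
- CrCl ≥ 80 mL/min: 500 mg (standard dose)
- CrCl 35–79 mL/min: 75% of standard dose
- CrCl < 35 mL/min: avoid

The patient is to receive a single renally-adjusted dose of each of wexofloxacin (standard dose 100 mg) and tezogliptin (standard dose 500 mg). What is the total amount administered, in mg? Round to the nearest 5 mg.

405 mg

SCr = 213 / 88.4 = 2.41 mg/dL
CrCl = (140 − 25) × 69.2 / (72 × 2.41) × 0.85 = 7958.0 / 173.52 × 0.85 ≈ 39.0 mL/min
CrCl ≈ 39 mL/min.
wexofloxacin: < 70 mL/min → 30% of 100 mg = 30 mg.
tezogliptin: 35–79 mL/min → 75% of 500 mg = 375 mg.
Total = 30 + 375 = 405 mg.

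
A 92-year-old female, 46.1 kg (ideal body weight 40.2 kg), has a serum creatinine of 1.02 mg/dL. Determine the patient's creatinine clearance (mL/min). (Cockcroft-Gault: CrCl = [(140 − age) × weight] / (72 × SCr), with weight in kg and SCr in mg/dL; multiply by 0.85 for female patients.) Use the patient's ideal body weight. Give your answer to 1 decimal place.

CrCl = (140 − 92) × 40.2 / (72 × 1.02) × 0.85 = 1929.6 / 73.44 × 0.85 ≈ 22.3 mL/min

22.3 mL/min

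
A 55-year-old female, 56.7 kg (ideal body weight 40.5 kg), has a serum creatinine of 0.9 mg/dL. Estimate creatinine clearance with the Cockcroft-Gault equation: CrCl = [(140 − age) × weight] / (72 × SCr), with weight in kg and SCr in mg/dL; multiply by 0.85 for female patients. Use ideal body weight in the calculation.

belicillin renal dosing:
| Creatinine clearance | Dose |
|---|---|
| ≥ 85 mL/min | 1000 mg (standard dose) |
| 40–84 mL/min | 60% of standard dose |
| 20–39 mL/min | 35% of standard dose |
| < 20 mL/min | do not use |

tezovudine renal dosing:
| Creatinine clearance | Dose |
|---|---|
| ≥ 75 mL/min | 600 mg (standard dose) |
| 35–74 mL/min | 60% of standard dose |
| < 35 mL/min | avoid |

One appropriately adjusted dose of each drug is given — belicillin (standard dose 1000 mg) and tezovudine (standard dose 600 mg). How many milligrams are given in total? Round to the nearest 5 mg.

CrCl = (140 − 55) × 40.5 / (72 × 0.9) × 0.85 = 3442.5 / 64.80 × 0.85 ≈ 45.2 mL/min
CrCl ≈ 45 mL/min.
belicillin: 40–84 mL/min → 60% of 1000 mg = 600 mg.
tezovudine: 35–74 mL/min → 60% of 600 mg = 360 mg.
Total = 600 + 360 = 960 mg.

960 mg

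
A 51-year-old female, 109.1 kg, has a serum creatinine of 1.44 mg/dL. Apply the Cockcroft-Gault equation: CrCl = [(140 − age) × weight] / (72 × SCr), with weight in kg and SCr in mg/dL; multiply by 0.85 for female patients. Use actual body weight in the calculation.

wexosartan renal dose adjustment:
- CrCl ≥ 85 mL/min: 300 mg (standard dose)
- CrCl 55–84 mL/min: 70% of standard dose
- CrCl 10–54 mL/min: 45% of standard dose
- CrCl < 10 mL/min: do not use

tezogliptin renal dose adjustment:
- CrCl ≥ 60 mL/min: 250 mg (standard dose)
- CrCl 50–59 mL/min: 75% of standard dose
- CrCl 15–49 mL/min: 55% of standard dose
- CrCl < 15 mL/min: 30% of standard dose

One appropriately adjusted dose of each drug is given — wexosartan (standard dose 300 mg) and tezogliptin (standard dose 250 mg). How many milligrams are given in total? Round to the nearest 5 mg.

CrCl = (140 − 51) × 109.1 / (72 × 1.44) × 0.85 = 9709.9 / 103.68 × 0.85 ≈ 79.6 mL/min
CrCl ≈ 80 mL/min.
wexosartan: 55–84 mL/min → 70% of 300 mg = 210 mg.
tezogliptin: ≥ 60 mL/min → 100% of 250 mg = 250 mg.
Total = 210 + 250 = 460 mg.

460 mg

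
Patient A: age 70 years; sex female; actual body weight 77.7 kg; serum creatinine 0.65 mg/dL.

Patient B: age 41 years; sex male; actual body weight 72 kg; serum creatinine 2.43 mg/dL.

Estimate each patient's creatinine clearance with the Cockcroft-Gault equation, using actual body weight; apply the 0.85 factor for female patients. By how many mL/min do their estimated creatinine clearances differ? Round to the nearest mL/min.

Patient A: CrCl = (140 − 70) × 77.7 / (72 × 0.65) × 0.85 = 5439.0 / 46.80 × 0.85 ≈ 98.8 mL/min
Patient B: CrCl = (140 − 41) × 72 / (72 × 2.43) = 7128.0 / 174.96 ≈ 40.7 mL/min
|98.8 − 40.7| = 58.1 mL/min

58 mL/min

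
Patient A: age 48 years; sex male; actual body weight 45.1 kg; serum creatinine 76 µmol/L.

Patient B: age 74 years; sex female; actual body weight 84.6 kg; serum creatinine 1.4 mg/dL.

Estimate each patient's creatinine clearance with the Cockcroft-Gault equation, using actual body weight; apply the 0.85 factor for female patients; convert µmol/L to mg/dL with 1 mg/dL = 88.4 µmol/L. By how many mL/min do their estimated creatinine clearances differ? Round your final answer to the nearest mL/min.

20 mL/min

Patient A: SCr = 76 / 88.4 = 0.86 mg/dL
Patient A: CrCl = (140 − 48) × 45.1 / (72 × 0.86) = 4149.2 / 61.92 ≈ 67.0 mL/min
Patient B: CrCl = (140 − 74) × 84.6 / (72 × 1.4) × 0.85 = 5583.6 / 100.80 × 0.85 ≈ 47.1 mL/min
|67.0 − 47.1| = 19.9 mL/min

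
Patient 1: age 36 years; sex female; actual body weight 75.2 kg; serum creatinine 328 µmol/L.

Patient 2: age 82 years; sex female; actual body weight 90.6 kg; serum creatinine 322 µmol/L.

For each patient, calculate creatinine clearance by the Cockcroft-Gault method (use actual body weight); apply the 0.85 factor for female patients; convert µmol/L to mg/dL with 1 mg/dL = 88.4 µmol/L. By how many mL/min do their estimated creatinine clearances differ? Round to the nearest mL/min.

8 mL/min

Patient 1: SCr = 328 / 88.4 = 3.71 mg/dL
Patient 1: CrCl = (140 − 36) × 75.2 / (72 × 3.71) × 0.85 = 7820.8 / 267.12 × 0.85 ≈ 24.9 mL/min
Patient 2: SCr = 322 / 88.4 = 3.643 mg/dL
Patient 2: CrCl = (140 − 82) × 90.6 / (72 × 3.643) × 0.85 = 5254.8 / 262.30 × 0.85 ≈ 17.0 mL/min
|24.9 − 17.0| = 7.9 mL/min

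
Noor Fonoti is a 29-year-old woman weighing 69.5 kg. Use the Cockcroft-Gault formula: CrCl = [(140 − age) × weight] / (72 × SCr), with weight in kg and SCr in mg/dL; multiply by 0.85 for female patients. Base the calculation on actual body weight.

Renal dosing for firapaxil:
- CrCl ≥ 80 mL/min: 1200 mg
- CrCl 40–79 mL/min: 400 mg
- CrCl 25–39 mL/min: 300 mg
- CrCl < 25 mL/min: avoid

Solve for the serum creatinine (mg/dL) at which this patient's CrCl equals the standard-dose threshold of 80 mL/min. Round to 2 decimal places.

1.14 mg/dL

Standard dose requires CrCl ≥ 80 mL/min.
Set (140 − 29) × 69.5 × 0.85 / (72 × SCr) = 80
SCr = (140 − 29) × 69.5 × 0.85 / (72 × 80) = 1.138 mg/dL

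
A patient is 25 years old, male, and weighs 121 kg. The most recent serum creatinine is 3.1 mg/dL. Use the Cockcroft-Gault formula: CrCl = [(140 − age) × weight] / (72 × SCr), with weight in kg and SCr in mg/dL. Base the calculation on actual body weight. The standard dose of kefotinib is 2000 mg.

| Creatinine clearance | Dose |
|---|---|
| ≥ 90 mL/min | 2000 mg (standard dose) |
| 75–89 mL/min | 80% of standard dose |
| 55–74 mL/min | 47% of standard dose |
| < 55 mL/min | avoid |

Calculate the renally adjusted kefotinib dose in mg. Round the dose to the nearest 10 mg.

CrCl = (140 − 25) × 121 / (72 × 3.1) = 13915.0 / 223.20 ≈ 62.3 mL/min
CrCl ≈ 62 mL/min → bracket 55–74 mL/min.
47% of 2000 mg = 940 mg

940 mg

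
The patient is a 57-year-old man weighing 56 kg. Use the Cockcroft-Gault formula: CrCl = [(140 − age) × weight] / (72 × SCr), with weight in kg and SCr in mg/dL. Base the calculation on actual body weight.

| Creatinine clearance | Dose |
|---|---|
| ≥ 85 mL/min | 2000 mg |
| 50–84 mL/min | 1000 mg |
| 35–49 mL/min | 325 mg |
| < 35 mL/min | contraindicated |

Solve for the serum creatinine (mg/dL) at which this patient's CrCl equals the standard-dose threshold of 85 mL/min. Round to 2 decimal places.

Standard dose requires CrCl ≥ 85 mL/min.
Set (140 − 57) × 56 / (72 × SCr) = 85
SCr = (140 − 57) × 56 / (72 × 85) = 0.759 mg/dL

0.76 mg/dL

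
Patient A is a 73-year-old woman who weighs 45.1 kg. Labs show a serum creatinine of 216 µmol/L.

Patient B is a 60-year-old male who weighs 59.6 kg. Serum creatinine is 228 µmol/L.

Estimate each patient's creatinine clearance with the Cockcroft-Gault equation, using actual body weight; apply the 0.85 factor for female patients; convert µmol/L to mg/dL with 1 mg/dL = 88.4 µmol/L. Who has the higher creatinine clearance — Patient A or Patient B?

Patient B

Patient A: SCr = 216 / 88.4 = 2.443 mg/dL
Patient A: CrCl = (140 − 73) × 45.1 / (72 × 2.443) × 0.85 = 3021.7 / 175.90 × 0.85 ≈ 14.6 mL/min
Patient B: SCr = 228 / 88.4 = 2.579 mg/dL
Patient B: CrCl = (140 − 60) × 59.6 / (72 × 2.579) = 4768.0 / 185.69 ≈ 25.7 mL/min
14.6 vs 25.7 mL/min → Patient B is higher.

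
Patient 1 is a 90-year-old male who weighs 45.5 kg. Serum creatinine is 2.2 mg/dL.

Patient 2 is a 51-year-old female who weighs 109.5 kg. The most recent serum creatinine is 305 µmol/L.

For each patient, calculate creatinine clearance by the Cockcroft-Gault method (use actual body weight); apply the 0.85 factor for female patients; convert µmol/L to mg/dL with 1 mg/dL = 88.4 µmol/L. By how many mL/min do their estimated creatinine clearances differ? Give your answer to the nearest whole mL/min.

Patient 1: CrCl = (140 − 90) × 45.5 / (72 × 2.2) = 2275.0 / 158.40 ≈ 14.4 mL/min
Patient 2: SCr = 305 / 88.4 = 3.45 mg/dL
Patient 2: CrCl = (140 − 51) × 109.5 / (72 × 3.45) × 0.85 = 9745.5 / 248.40 × 0.85 ≈ 33.3 mL/min
|14.4 − 33.3| = 18.9 mL/min

19 mL/min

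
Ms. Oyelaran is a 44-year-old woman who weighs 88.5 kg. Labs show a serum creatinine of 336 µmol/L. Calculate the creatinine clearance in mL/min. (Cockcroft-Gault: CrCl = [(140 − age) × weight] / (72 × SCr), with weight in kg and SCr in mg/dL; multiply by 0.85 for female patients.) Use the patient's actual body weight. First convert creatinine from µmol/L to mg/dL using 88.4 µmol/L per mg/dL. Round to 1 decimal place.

SCr = 336 / 88.4 = 3.801 mg/dL
CrCl = (140 − 44) × 88.5 / (72 × 3.801) × 0.85 = 8496.0 / 273.67 × 0.85 ≈ 26.4 mL/min

26.4 mL/min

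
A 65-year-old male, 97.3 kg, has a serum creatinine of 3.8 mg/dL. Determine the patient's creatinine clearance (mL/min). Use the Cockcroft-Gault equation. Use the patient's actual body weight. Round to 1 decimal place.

CrCl = (140 − 65) × 97.3 / (72 × 3.8) = 7297.5 / 273.60 ≈ 26.7 mL/min

26.7 mL/min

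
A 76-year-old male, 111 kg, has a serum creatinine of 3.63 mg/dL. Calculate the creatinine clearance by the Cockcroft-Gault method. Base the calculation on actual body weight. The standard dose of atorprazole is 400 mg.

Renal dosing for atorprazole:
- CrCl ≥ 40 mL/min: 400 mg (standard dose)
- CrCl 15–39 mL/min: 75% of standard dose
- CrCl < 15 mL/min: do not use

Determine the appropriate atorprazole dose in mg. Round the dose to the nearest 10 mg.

300 mg

CrCl = (140 − 76) × 111 / (72 × 3.63) = 7104.0 / 261.36 ≈ 27.2 mL/min
CrCl ≈ 27 mL/min → bracket 15–39 mL/min.
75% of 400 mg = 300 mg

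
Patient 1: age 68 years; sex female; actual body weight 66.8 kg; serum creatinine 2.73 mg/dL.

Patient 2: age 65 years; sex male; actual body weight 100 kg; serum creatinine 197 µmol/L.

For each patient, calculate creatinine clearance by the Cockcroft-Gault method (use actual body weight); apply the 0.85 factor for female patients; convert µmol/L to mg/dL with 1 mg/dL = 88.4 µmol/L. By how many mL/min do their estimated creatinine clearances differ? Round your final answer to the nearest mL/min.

Patient 1: CrCl = (140 − 68) × 66.8 / (72 × 2.73) × 0.85 = 4809.6 / 196.56 × 0.85 ≈ 20.8 mL/min
Patient 2: SCr = 197 / 88.4 = 2.229 mg/dL
Patient 2: CrCl = (140 − 65) × 100 / (72 × 2.229) = 7500.0 / 160.49 ≈ 46.7 mL/min
|20.8 − 46.7| = 25.9 mL/min

26 mL/min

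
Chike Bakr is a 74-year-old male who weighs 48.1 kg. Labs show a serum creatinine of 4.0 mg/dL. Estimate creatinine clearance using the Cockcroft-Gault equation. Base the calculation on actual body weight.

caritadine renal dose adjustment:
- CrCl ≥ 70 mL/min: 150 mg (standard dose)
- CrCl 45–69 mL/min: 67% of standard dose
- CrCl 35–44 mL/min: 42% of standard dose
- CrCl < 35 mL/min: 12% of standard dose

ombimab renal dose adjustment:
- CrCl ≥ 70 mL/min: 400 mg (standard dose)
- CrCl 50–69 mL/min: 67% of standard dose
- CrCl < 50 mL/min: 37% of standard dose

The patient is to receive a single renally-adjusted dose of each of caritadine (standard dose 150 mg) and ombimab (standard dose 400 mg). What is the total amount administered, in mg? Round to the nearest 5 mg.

165 mg

CrCl = (140 − 74) × 48.1 / (72 × 4) = 3174.6 / 288.00 ≈ 11.0 mL/min
CrCl ≈ 11 mL/min.
caritadine: < 35 mL/min → 12% of 150 mg = 18 mg.
ombimab: < 50 mL/min → 37% of 400 mg = 148 mg.
Total = 18 + 148 = 166 mg.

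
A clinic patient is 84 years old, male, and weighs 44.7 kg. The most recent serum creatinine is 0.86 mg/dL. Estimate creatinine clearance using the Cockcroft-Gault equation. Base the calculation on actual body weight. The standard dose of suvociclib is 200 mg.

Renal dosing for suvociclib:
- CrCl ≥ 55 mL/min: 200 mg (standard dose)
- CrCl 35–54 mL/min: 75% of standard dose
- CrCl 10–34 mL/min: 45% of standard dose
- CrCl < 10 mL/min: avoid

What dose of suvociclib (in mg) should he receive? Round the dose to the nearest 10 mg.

CrCl = (140 − 84) × 44.7 / (72 × 0.86) = 2503.2 / 61.92 ≈ 40.4 mL/min
CrCl ≈ 40 mL/min → bracket 35–54 mL/min.
75% of 200 mg = 150 mg

150 mg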